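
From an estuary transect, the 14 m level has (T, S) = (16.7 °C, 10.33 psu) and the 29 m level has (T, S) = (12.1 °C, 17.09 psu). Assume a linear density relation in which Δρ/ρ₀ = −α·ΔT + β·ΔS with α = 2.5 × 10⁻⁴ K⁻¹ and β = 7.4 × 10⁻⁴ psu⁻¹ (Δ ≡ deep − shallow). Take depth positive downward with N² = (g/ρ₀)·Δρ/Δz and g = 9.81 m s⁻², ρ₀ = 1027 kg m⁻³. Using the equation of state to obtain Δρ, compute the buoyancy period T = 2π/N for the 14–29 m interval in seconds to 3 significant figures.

99.1 s

ΔT = -4.6 K, ΔS = +6.76 psu (deep − shallow).
Δρ/ρ₀ = −αΔT + βΔS = 1.15 × 10⁻³ + 5.0024 × 10⁻³ = 6.1524 × 10⁻³, so Δρ ≈ 6.319 kg m⁻³.
N² = (g/ρ₀)·Δρ/Δz = g·(Δρ/ρ₀)/Δz = 9.81 × 6.1524 × 10⁻³ / 15 = 4.0237 × 10⁻³ s⁻².
N = √(4.0237 × 10⁻³) = 0.063433 rad s⁻¹ → T = 2π/N = 99.052 s ≈ 99.1 s.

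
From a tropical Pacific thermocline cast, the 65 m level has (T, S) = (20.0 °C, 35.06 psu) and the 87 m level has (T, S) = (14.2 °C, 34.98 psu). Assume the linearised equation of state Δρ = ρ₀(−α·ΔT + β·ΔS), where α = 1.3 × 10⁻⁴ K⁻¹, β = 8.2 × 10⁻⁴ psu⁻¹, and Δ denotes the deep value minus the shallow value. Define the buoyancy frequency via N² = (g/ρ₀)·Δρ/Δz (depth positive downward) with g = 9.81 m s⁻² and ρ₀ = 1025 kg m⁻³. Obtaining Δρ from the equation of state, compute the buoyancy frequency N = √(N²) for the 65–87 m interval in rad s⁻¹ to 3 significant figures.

ΔT = -5.8 K, ΔS = -0.08 psu (deep − shallow).
Δρ/ρ₀ = −αΔT + βΔS = 7.54 × 10⁻⁴ − 6.56 × 10⁻⁵ = 6.884 × 10⁻⁴, so Δρ ≈ 0.7056 kg m⁻³.
N² = (g/ρ₀)·Δρ/Δz = g·(Δρ/ρ₀)/Δz = 9.81 × 6.884 × 10⁻⁴ / 22 = 3.0696 × 10⁻⁴ s⁻².
N = √(3.0696 × 10⁻⁴) = 0.017520 rad s⁻¹ ≈ 0.0175 rad s⁻¹.

0.0175 rad s⁻¹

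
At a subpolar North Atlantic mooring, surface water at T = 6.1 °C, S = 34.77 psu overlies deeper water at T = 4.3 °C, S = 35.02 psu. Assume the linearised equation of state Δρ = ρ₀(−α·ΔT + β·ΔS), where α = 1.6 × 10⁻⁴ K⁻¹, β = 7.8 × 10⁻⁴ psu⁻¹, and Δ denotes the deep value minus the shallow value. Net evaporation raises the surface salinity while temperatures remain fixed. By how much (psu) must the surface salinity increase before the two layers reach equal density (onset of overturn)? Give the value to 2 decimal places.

0.62 psu

Neutral buoyancy requires −α(T_deep − T_surf) + β(S_deep − S_surf′) = 0.
S_surf′ = S_deep − (α/β)·ΔT = 35.02 − (1.6 × 10⁻⁴/7.8 × 10⁻⁴)·(-1.8) = 35.3892 psu.
Increase required: 35.3892 − 34.77 = 0.6192 psu.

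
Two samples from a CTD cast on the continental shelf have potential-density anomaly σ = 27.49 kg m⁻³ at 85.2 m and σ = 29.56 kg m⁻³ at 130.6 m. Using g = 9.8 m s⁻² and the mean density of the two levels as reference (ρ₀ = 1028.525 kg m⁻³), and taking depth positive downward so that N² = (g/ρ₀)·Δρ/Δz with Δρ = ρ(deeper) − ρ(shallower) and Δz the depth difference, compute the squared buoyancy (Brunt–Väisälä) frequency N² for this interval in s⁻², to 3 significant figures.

4.34 × 10⁻⁴ s⁻²

Δρ = 1029.56 − 1027.49 = 2.07 kg m⁻³ over Δz = 130.6 − 85.2 = 45.4 m.
N² = (9.8/1028.525) × (2.07/45.4) = 4.3444 × 10⁻⁴ s⁻² ≈ 4.34 × 10⁻⁴ s⁻².
A positive N² confirms static stability across the interval.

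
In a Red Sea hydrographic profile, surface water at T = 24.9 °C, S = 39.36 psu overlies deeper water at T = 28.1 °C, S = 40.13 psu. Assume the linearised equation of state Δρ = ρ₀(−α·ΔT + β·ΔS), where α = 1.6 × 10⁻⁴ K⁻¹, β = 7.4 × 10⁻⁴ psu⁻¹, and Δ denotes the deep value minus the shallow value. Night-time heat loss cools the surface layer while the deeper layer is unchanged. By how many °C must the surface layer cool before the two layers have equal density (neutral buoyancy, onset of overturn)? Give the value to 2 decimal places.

0.36 °C

Neutral buoyancy requires Δρ = 0, i.e. −α(T_deep − T_surf′) + β(S_deep − S_surf) = 0.
T_surf′ = T_deep − (β/α)·ΔS = 28.1 − (7.4 × 10⁻⁴/1.6 × 10⁻⁴)·(+0.77) = 24.5388 °C.
Cooling required: 24.9 − (24.5388) = 0.3612 °C.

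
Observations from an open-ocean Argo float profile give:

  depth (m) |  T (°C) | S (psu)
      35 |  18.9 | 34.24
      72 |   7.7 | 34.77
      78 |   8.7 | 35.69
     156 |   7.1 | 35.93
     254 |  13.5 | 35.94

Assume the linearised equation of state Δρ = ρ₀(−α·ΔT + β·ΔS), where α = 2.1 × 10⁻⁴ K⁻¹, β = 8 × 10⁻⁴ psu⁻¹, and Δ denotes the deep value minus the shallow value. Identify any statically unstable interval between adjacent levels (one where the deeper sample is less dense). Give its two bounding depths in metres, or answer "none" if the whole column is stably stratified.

156–254 m

Evaluate Δρ/ρ₀ = −αΔT + βΔS across each adjacent pair:
  35–72 m: −αΔT+βΔS = −(2.1 × 10⁻⁴)(-11.2)+(8 × 10⁻⁴)(+0.53) = 2.8 × 10⁻³ → stable
  72–78 m: −αΔT+βΔS = −(2.1 × 10⁻⁴)(+1.0)+(8 × 10⁻⁴)(+0.92) = 5.3 × 10⁻⁴ → stable
  78–156 m: −αΔT+βΔS = −(2.1 × 10⁻⁴)(-1.6)+(8 × 10⁻⁴)(+0.24) = 5.3 × 10⁻⁴ → stable
  156–254 m: −αΔT+βΔS = −(2.1 × 10⁻⁴)(+6.4)+(8 × 10⁻⁴)(+0.01) = -1.3 × 10⁻³ → UNSTABLE
The 156–254 m interval has Δρ < 0: lighter water underlies denser water.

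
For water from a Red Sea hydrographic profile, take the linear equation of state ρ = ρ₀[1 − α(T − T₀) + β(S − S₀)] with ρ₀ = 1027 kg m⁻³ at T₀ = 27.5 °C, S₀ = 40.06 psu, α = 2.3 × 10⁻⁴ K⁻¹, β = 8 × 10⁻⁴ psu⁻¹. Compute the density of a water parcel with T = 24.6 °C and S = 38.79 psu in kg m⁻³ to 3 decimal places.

T − T₀ = -2.9 K, S − S₀ = -1.27 psu.
Bracket = 1 − α·(-2.9) + β·(-1.27) = 1 + (-3.49 × 10⁻⁴) = 0.9996510.
ρ = 1027 × 0.9996510 = 1026.642 kg m⁻³.

1026.642 kg m⁻³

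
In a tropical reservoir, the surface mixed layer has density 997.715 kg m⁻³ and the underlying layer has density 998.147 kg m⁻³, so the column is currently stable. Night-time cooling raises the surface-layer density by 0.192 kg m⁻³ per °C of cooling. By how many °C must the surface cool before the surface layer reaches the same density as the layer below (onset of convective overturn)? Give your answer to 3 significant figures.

Density deficit of the surface layer: 998.147 − 997.715 = 0.432 kg m⁻³.
Required change = 0.432 / 0.192 = 2.25 °C.

2.25 °C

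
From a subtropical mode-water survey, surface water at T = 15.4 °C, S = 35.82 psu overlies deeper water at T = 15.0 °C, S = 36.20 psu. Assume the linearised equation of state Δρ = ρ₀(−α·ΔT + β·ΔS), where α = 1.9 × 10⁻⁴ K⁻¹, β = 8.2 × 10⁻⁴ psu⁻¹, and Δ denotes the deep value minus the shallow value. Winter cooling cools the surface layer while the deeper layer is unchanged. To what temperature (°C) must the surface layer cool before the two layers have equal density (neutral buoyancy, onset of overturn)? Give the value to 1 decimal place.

13.4 °C

Neutral buoyancy requires Δρ = 0, i.e. −α(T_deep − T_surf′) + β(S_deep − S_surf) = 0.
T_surf′ = T_deep − (β/α)·ΔS = 15.0 − (8.2 × 10⁻⁴/1.9 × 10⁻⁴)·(+0.38) = 13.360 °C.
Cooling required: 15.4 − (13.360) = 2.040 °C.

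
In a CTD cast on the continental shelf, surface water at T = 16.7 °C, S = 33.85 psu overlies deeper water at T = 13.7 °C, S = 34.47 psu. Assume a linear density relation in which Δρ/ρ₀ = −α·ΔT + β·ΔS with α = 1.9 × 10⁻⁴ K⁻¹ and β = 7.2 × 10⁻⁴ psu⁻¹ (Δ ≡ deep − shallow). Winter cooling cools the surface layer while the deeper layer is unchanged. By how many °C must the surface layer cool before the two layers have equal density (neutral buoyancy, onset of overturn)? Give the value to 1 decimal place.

5.3 °C

Neutral buoyancy requires Δρ = 0, i.e. −α(T_deep − T_surf′) + β(S_deep − S_surf) = 0.
T_surf′ = T_deep − (β/α)·ΔS = 13.7 − (7.2 × 10⁻⁴/1.9 × 10⁻⁴)·(+0.62) = 11.351 °C.
Cooling required: 16.7 − (11.351) = 5.349 °C.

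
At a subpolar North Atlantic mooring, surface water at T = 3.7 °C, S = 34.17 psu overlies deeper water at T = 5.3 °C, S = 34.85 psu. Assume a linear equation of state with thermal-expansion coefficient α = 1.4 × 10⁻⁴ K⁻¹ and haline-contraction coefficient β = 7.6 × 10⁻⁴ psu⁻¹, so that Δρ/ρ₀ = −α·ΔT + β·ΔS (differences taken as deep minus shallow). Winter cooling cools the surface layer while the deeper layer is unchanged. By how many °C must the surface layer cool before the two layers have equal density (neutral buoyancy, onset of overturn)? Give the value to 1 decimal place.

Neutral buoyancy requires Δρ = 0, i.e. −α(T_deep − T_surf′) + β(S_deep − S_surf) = 0.
T_surf′ = T_deep − (β/α)·ΔS = 5.3 − (7.6 × 10⁻⁴/1.4 × 10⁻⁴)·(+0.68) = 1.609 °C.
Cooling required: 3.7 − (1.609) = 2.091 °C.

2.1 °C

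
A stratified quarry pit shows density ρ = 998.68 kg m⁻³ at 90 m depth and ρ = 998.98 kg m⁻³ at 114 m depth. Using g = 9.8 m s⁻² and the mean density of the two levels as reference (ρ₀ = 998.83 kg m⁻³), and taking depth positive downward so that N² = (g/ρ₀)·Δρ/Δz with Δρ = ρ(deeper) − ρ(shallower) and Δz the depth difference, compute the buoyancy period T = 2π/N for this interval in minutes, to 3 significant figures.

Δρ = 998.98 − 998.68 = 0.30 kg m⁻³ over Δz = 114 − 90 = 24 m.
N² = (9.8/998.83) × (0.30/24) = 1.2264 × 10⁻⁴ s⁻².
N = √(1.2264 × 10⁻⁴) = 0.011074 rad s⁻¹, so T = 2π/N = 567.38 s = 9.4563 min ≈ 9.46 min.

9.46 min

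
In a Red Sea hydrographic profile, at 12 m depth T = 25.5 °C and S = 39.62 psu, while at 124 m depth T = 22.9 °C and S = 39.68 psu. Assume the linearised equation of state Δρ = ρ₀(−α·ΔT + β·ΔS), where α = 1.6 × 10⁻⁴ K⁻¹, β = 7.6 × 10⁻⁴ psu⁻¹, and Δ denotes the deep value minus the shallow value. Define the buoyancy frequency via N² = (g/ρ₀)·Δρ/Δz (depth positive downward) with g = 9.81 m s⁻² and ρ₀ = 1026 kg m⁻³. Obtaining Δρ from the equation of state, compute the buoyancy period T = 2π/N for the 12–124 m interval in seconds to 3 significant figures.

ΔT = -2.6 K, ΔS = +0.06 psu (deep − shallow).
Δρ/ρ₀ = −αΔT + βΔS = 4.16 × 10⁻⁴ + 4.56 × 10⁻⁵ = 4.616 × 10⁻⁴, so Δρ ≈ 0.4736 kg m⁻³.
N² = (g/ρ₀)·Δρ/Δz = g·(Δρ/ρ₀)/Δz = 9.81 × 4.616 × 10⁻⁴ / 112 = 4.0431 × 10⁻⁵ s⁻².
N = √(4.0431 × 10⁻⁵) = 6.3585 × 10⁻³ rad s⁻¹ → T = 2π/N = 988.16 s ≈ 988 s.

988 s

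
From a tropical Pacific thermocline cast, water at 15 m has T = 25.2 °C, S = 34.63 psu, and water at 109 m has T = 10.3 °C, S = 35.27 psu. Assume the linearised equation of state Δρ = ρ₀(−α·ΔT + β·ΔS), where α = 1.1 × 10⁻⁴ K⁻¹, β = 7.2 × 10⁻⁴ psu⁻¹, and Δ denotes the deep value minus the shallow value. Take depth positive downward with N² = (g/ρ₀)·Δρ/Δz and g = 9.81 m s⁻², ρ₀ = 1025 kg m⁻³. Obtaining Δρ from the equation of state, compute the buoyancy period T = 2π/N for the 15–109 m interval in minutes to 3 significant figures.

ΔT = -14.9 K, ΔS = +0.64 psu (deep − shallow).
Δρ/ρ₀ = −αΔT + βΔS = 1.639 × 10⁻³ + 4.608 × 10⁻⁴ = 2.0998 × 10⁻³, so Δρ ≈ 2.152 kg m⁻³.
N² = (g/ρ₀)·Δρ/Δz = g·(Δρ/ρ₀)/Δz = 9.81 × 2.0998 × 10⁻³ / 94 = 2.1914 × 10⁻⁴ s⁻².
N = √(2.1914 × 10⁻⁴) = 0.014803 rad s⁻¹ → T = 2π/N = 424.45 s = 7.0742 min ≈ 7.07 min.

7.07 min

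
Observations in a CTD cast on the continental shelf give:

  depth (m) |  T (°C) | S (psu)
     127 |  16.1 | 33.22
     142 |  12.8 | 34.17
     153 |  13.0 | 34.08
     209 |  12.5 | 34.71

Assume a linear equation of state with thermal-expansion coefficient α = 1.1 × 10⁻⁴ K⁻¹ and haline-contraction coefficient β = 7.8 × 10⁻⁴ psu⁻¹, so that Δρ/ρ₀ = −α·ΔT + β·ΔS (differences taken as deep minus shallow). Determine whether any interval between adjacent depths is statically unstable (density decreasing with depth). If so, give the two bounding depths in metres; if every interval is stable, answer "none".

Evaluate Δρ/ρ₀ = −αΔT + βΔS across each adjacent pair:
  127–142 m: −αΔT+βΔS = −(1.1 × 10⁻⁴)(-3.3)+(7.8 × 10⁻⁴)(+0.95) = 1.1 × 10⁻³ → stable
  142–153 m: −αΔT+βΔS = −(1.1 × 10⁻⁴)(+0.2)+(7.8 × 10⁻⁴)(-0.09) = -9.2 × 10⁻⁵ → UNSTABLE
  153–209 m: −αΔT+βΔS = −(1.1 × 10⁻⁴)(-0.5)+(7.8 × 10⁻⁴)(+0.63) = 5.5 × 10⁻⁴ → stable
The 142–153 m interval has Δρ < 0: lighter water underlies denser water.

142–153 m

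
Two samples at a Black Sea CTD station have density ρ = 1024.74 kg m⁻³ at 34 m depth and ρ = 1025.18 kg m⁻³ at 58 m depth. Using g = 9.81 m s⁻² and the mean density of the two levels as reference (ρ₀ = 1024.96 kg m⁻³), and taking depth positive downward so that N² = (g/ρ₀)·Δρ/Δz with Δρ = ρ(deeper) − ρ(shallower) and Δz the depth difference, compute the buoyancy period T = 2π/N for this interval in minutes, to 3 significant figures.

Δρ = 1025.18 − 1024.74 = 0.44 kg m⁻³ over Δz = 58 − 34 = 24 m.
N² = (9.81/1024.96) × (0.44/24) = 1.7547 × 10⁻⁴ s⁻².
N = √(1.7547 × 10⁻⁴) = 0.013247 rad s⁻¹, so T = 2π/N = 474.31 s = 7.9052 min ≈ 7.91 min.
A positive N² confirms static stability across the interval.

7.91 min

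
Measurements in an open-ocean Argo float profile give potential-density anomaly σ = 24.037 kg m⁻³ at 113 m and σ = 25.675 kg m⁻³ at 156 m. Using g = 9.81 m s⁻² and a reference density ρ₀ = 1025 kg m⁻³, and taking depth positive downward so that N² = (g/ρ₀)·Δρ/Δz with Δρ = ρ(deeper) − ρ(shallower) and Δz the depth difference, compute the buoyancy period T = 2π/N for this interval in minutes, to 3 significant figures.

Δρ = 1025.675 − 1024.037 = 1.638 kg m⁻³ over Δz = 156 − 113 = 43 m.
N² = (9.81/1025) × (1.638/43) = 3.6458 × 10⁻⁴ s⁻².
N = √(3.6458 × 10⁻⁴) = 0.019094 rad s⁻¹, so T = 2π/N = 329.07 s = 5.4845 min ≈ 5.48 min.

5.48 min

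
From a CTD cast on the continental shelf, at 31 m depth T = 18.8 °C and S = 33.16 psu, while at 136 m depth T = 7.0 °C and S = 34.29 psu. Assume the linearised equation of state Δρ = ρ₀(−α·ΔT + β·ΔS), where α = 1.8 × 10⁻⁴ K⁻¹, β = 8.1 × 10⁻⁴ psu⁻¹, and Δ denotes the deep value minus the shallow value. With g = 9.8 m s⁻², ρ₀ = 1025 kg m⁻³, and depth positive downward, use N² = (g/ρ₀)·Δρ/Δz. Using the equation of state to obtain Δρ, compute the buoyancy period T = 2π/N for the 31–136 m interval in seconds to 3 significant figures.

ΔT = -11.8 K, ΔS = +1.13 psu (deep − shallow).
Δρ/ρ₀ = −αΔT + βΔS = 2.124 × 10⁻³ + 9.153 × 10⁻⁴ = 3.0393 × 10⁻³, so Δρ ≈ 3.115 kg m⁻³.
N² = (g/ρ₀)·Δρ/Δz = g·(Δρ/ρ₀)/Δz = 9.8 × 3.0393 × 10⁻³ / 105 = 2.8367 × 10⁻⁴ s⁻².
N = √(2.8367 × 10⁻⁴) = 0.016843 rad s⁻¹ → T = 2π/N = 373.04 s ≈ 373 s.

373 s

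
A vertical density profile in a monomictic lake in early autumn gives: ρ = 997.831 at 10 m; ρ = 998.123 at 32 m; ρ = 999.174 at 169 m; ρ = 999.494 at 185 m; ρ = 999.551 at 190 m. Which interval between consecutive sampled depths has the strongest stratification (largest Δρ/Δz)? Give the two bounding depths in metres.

169–185 m

Compute the density gradient over each adjacent pair:
  10–32 m: Δρ/Δz = 0.292/22 = 0.013 kg m⁻⁴
  32–169 m: Δρ/Δz = 1.051/137 = 7.7 × 10⁻³ kg m⁻⁴
  169–185 m: Δρ/Δz = 0.320/16 = 0.020 kg m⁻⁴
  185–190 m: Δρ/Δz = 0.057/5 = 0.011 kg m⁻⁴
The largest gradient is in the 169–185 m interval — the pycnocline.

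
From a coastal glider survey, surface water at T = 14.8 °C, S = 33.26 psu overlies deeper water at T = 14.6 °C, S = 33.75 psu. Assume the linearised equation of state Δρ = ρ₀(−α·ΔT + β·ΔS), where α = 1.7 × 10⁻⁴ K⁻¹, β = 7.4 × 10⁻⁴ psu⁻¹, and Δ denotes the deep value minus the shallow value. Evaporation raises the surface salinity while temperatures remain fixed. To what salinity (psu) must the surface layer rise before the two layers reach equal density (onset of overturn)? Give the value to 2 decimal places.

33.80 psu

Neutral buoyancy requires −α(T_deep − T_surf) + β(S_deep − S_surf′) = 0.
S_surf′ = S_deep − (α/β)·ΔT = 33.75 − (1.7 × 10⁻⁴/7.4 × 10⁻⁴)·(-0.2) = 33.7959 psu.
Increase required: 33.7959 − 33.26 = 0.5359 psu.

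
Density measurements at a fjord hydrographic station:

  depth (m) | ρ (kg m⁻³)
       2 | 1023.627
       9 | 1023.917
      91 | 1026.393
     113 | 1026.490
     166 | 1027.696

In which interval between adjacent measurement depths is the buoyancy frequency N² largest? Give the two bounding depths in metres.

2–9 m

Compute the density gradient over each adjacent pair:
  2–9 m: Δρ/Δz = 0.290/7 = 0.041 kg m⁻⁴
  9–91 m: Δρ/Δz = 2.476/82 = 0.030 kg m⁻⁴
  91–113 m: Δρ/Δz = 0.097/22 = 4.4 × 10⁻³ kg m⁻⁴
  113–166 m: Δρ/Δz = 1.206/53 = 0.023 kg m⁻⁴
The largest gradient is in the 2–9 m interval — the pycnocline.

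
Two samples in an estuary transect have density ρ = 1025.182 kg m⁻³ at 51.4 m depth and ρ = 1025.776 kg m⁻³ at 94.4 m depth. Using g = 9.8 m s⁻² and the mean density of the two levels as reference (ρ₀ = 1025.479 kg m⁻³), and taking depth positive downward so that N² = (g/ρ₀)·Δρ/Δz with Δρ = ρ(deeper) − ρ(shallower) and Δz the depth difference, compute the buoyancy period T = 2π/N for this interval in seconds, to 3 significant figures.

547 s

Δρ = 1025.776 − 1025.182 = 0.594 kg m⁻³ over Δz = 94.4 − 51.4 = 43 m.
N² = (9.8/1025.479) × (0.594/43) = 1.3201 × 10⁻⁴ s⁻².
N = √(1.3201 × 10⁻⁴) = 0.011490 rad s⁻¹, so T = 2π/N = 546.84 s ≈ 547 s.
A positive N² confirms static stability across the interval.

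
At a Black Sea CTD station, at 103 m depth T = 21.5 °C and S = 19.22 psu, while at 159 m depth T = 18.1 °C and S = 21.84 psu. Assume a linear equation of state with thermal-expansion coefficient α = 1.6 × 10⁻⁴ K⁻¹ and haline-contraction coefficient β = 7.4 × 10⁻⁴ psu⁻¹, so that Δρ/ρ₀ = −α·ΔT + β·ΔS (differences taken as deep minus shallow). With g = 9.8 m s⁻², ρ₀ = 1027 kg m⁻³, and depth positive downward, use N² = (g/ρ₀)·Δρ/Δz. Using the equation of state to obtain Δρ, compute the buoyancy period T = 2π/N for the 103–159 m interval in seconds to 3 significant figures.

ΔT = -3.4 K, ΔS = +2.62 psu (deep − shallow).
Δρ/ρ₀ = −αΔT + βΔS = 5.44 × 10⁻⁴ + 1.9388 × 10⁻³ = 2.4828 × 10⁻³, so Δρ ≈ 2.550 kg m⁻³.
N² = (g/ρ₀)·Δρ/Δz = g·(Δρ/ρ₀)/Δz = 9.8 × 2.4828 × 10⁻³ / 56 = 4.3449 × 10⁻⁴ s⁻².
N = √(4.3449 × 10⁻⁴) = 0.020844 rad s⁻¹ → T = 2π/N = 301.44 s ≈ 301 s.

301 s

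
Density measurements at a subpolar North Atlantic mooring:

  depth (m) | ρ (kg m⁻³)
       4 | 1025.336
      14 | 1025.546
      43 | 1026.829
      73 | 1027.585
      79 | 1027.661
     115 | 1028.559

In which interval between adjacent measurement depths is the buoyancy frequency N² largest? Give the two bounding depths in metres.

Compute the density gradient over each adjacent pair:
  4–14 m: Δρ/Δz = 0.210/10 = 0.021 kg m⁻⁴
  14–43 m: Δρ/Δz = 1.283/29 = 0.044 kg m⁻⁴
  43–73 m: Δρ/Δz = 0.756/30 = 0.025 kg m⁻⁴
  73–79 m: Δρ/Δz = 0.076/6 = 0.013 kg m⁻⁴
  79–115 m: Δρ/Δz = 0.898/36 = 0.025 kg m⁻⁴
The largest gradient is in the 14–43 m interval — the pycnocline.

14–43 m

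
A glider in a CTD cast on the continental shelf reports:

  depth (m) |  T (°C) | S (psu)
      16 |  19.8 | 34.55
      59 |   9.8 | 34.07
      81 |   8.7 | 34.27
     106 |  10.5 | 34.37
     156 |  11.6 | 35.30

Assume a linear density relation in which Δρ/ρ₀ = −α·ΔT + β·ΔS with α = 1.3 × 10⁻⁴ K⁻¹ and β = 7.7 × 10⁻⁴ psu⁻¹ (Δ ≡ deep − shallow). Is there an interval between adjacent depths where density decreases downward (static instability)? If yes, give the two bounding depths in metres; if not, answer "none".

Evaluate Δρ/ρ₀ = −αΔT + βΔS across each adjacent pair:
  16–59 m: −αΔT+βΔS = −(1.3 × 10⁻⁴)(-10.0)+(7.7 × 10⁻⁴)(-0.48) = 9.3 × 10⁻⁴ → stable
  59–81 m: −αΔT+βΔS = −(1.3 × 10⁻⁴)(-1.1)+(7.7 × 10⁻⁴)(+0.20) = 3.0 × 10⁻⁴ → stable
  81–106 m: −αΔT+βΔS = −(1.3 × 10⁻⁴)(+1.8)+(7.7 × 10⁻⁴)(+0.10) = -1.6 × 10⁻⁴ → UNSTABLE
  106–156 m: −αΔT+βΔS = −(1.3 × 10⁻⁴)(+1.1)+(7.7 × 10⁻⁴)(+0.93) = 5.7 × 10⁻⁴ → stable
The 81–106 m interval has Δρ < 0: lighter water underlies denser water.

81–106 m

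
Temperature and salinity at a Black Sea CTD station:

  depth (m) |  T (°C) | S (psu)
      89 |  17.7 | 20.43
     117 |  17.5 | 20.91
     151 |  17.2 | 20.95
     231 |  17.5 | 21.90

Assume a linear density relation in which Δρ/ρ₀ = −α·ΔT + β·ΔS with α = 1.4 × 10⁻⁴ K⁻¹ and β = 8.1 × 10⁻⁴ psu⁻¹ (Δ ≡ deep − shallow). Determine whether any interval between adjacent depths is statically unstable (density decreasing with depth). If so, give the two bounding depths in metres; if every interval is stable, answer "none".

Evaluate Δρ/ρ₀ = −αΔT + βΔS across each adjacent pair:
  89–117 m: −αΔT+βΔS = −(1.4 × 10⁻⁴)(-0.2)+(8.1 × 10⁻⁴)(+0.48) = 4.2 × 10⁻⁴ → stable
  117–151 m: −αΔT+βΔS = −(1.4 × 10⁻⁴)(-0.3)+(8.1 × 10⁻⁴)(+0.04) = 7.4 × 10⁻⁵ → stable
  151–231 m: −αΔT+βΔS = −(1.4 × 10⁻⁴)(+0.3)+(8.1 × 10⁻⁴)(+0.95) = 7.3 × 10⁻⁴ → stable
Every interval has Δρ > 0: the column is stably stratified throughout.

none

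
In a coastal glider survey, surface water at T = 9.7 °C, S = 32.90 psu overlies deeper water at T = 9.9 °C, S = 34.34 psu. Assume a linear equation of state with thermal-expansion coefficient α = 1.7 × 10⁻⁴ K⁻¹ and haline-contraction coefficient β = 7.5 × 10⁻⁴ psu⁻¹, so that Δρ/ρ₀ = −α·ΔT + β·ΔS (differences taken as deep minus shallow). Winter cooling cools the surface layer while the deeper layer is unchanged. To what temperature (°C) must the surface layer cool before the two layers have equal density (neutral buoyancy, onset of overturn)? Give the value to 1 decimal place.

Neutral buoyancy requires Δρ = 0, i.e. −α(T_deep − T_surf′) + β(S_deep − S_surf) = 0.
T_surf′ = T_deep − (β/α)·ΔS = 9.9 − (7.5 × 10⁻⁴/1.7 × 10⁻⁴)·(+1.44) = 3.547 °C.
Cooling required: 9.7 − (3.547) = 6.153 °C.

3.5 °C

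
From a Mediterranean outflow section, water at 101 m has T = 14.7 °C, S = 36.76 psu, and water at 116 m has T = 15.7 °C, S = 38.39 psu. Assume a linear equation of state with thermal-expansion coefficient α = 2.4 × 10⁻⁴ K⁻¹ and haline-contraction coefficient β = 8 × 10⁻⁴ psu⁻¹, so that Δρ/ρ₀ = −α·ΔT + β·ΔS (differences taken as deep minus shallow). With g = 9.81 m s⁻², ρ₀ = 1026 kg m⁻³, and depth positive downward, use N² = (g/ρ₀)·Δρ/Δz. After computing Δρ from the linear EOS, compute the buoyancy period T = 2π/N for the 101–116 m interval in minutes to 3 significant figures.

3.97 min

ΔT = +1.0 K, ΔS = +1.63 psu (deep − shallow).
Δρ/ρ₀ = −αΔT + βΔS = -2.40 × 10⁻⁴ + 1.304 × 10⁻³ = 1.064 × 10⁻³, so Δρ ≈ 1.092 kg m⁻³.
N² = (g/ρ₀)·Δρ/Δz = g·(Δρ/ρ₀)/Δz = 9.81 × 1.064 × 10⁻³ / 15 = 6.9586 × 10⁻⁴ s⁻².
N = √(6.9586 × 10⁻⁴) = 0.026379 rad s⁻¹ → T = 2π/N = 238.19 s = 3.9698 min ≈ 3.97 min.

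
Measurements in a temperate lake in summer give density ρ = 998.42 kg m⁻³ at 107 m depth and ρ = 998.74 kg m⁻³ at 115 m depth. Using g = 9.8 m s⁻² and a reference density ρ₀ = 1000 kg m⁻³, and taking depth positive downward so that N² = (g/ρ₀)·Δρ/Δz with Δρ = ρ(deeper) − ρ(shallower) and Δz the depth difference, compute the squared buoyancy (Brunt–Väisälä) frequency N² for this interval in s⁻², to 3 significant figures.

Δρ = 998.74 − 998.42 = 0.32 kg m⁻³ over Δz = 115 − 107 = 8 m.
N² = (9.8/1000) × (0.32/8) = 3.9200 × 10⁻⁴ s⁻² ≈ 3.92 × 10⁻⁴ s⁻².

3.92 × 10⁻⁴ s⁻²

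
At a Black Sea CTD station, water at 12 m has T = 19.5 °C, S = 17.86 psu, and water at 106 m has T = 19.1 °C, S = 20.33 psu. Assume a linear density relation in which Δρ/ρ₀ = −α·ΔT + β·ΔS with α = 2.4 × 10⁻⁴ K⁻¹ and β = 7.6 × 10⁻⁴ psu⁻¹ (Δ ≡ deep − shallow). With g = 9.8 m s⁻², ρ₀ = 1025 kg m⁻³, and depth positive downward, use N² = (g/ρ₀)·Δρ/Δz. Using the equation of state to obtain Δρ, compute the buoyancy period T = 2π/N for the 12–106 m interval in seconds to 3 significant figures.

ΔT = -0.4 K, ΔS = +2.47 psu (deep − shallow).
Δρ/ρ₀ = −αΔT + βΔS = 9.60 × 10⁻⁵ + 1.8772 × 10⁻³ = 1.9732 × 10⁻³, so Δρ ≈ 2.023 kg m⁻³.
N² = (g/ρ₀)·Δρ/Δz = g·(Δρ/ρ₀)/Δz = 9.8 × 1.9732 × 10⁻³ / 94 = 2.0572 × 10⁻⁴ s⁻².
N = √(2.0572 × 10⁻⁴) = 0.014343 rad s⁻¹ → T = 2π/N = 438.07 s ≈ 438 s.

438 s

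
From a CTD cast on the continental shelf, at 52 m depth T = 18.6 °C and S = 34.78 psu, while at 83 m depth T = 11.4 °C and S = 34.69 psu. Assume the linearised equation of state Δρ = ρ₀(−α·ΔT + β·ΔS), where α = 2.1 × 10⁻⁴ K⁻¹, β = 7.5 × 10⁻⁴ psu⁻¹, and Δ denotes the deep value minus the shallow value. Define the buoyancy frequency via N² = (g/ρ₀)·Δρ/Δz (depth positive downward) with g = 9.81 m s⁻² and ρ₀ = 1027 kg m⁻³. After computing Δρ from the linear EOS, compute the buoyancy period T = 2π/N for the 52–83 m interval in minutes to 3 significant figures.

ΔT = -7.2 K, ΔS = -0.09 psu (deep − shallow).
Δρ/ρ₀ = −αΔT + βΔS = 1.512 × 10⁻³ − 6.75 × 10⁻⁵ = 1.4445 × 10⁻³, so Δρ ≈ 1.484 kg m⁻³.
N² = (g/ρ₀)·Δρ/Δz = g·(Δρ/ρ₀)/Δz = 9.81 × 1.4445 × 10⁻³ / 31 = 4.5711 × 10⁻⁴ s⁻².
N = √(4.5711 × 10⁻⁴) = 0.021380 rad s⁻¹ → T = 2π/N = 293.88 s = 4.8980 min ≈ 4.90 min.

4.90 min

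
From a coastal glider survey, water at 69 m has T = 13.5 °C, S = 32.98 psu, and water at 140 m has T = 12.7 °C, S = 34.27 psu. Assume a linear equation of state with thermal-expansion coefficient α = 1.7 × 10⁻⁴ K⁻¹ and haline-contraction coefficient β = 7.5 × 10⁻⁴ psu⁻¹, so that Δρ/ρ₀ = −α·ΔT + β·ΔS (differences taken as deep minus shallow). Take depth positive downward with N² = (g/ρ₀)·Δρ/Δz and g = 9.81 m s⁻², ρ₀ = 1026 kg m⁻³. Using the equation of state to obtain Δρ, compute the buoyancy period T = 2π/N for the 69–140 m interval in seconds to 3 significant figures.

509 s

ΔT = -0.8 K, ΔS = +1.29 psu (deep − shallow).
Δρ/ρ₀ = −αΔT + βΔS = 1.36 × 10⁻⁴ + 9.675 × 10⁻⁴ = 1.1035 × 10⁻³, so Δρ ≈ 1.132 kg m⁻³.
N² = (g/ρ₀)·Δρ/Δz = g·(Δρ/ρ₀)/Δz = 9.81 × 1.1035 × 10⁻³ / 71 = 1.5247 × 10⁻⁴ s⁻².
N = √(1.5247 × 10⁻⁴) = 0.012348 rad s⁻¹ → T = 2π/N = 508.84 s ≈ 509 s.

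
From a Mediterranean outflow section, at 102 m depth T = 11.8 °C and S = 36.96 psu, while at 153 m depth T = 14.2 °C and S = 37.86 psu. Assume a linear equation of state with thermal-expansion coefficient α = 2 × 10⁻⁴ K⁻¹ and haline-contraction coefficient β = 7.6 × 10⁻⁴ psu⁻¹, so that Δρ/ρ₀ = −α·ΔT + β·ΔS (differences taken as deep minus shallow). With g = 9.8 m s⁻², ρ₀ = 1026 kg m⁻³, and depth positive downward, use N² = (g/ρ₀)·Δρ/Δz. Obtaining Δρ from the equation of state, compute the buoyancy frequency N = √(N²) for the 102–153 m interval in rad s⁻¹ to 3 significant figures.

6.26 × 10⁻³ rad s⁻¹

ΔT = +2.4 K, ΔS = +0.90 psu (deep − shallow).
Δρ/ρ₀ = −αΔT + βΔS = -4.80 × 10⁻⁴ + 6.84 × 10⁻⁴ = 2.04 × 10⁻⁴, so Δρ ≈ 0.2093 kg m⁻³.
N² = (g/ρ₀)·Δρ/Δz = g·(Δρ/ρ₀)/Δz = 9.8 × 2.04 × 10⁻⁴ / 51 = 3.9200 × 10⁻⁵ s⁻².
N = √(3.9200 × 10⁻⁵) = 6.2610 × 10⁻³ rad s⁻¹ ≈ 6.26 × 10⁻³ rad s⁻¹.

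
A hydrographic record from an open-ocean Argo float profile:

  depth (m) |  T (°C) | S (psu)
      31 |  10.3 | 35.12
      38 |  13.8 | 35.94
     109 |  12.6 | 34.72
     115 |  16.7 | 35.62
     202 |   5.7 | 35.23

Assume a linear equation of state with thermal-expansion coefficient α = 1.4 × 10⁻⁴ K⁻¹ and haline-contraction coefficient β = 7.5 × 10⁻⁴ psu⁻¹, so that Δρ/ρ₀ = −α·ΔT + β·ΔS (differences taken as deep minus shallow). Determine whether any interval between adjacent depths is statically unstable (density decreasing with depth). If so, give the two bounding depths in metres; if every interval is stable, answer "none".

Evaluate Δρ/ρ₀ = −αΔT + βΔS across each adjacent pair:
  31–38 m: −αΔT+βΔS = −(1.4 × 10⁻⁴)(+3.5)+(7.5 × 10⁻⁴)(+0.82) = 1.3 × 10⁻⁴ → stable
  38–109 m: −αΔT+βΔS = −(1.4 × 10⁻⁴)(-1.2)+(7.5 × 10⁻⁴)(-1.22) = -7.5 × 10⁻⁴ → UNSTABLE
  109–115 m: −αΔT+βΔS = −(1.4 × 10⁻⁴)(+4.1)+(7.5 × 10⁻⁴)(+0.90) = 1.0 × 10⁻⁴ → stable
  115–202 m: −αΔT+βΔS = −(1.4 × 10⁻⁴)(-11.0)+(7.5 × 10⁻⁴)(-0.39) = 1.2 × 10⁻³ → stable
The 38–109 m interval has Δρ < 0: lighter water underlies denser water.

38–109 m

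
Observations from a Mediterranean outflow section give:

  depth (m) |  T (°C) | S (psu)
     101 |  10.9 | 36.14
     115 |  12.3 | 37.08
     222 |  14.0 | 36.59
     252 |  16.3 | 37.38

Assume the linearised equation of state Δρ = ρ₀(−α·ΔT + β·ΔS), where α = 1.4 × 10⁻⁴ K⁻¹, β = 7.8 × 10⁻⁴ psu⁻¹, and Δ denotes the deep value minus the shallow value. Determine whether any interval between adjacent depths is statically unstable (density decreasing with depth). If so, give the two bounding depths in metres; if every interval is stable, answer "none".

115–222 m

Evaluate Δρ/ρ₀ = −αΔT + βΔS across each adjacent pair:
  101–115 m: −αΔT+βΔS = −(1.4 × 10⁻⁴)(+1.4)+(7.8 × 10⁻⁴)(+0.94) = 5.4 × 10⁻⁴ → stable
  115–222 m: −αΔT+βΔS = −(1.4 × 10⁻⁴)(+1.7)+(7.8 × 10⁻⁴)(-0.49) = -6.2 × 10⁻⁴ → UNSTABLE
  222–252 m: −αΔT+βΔS = −(1.4 × 10⁻⁴)(+2.3)+(7.8 × 10⁻⁴)(+0.79) = 2.9 × 10⁻⁴ → stable
The 115–222 m interval has Δρ < 0: lighter water underlies denser water.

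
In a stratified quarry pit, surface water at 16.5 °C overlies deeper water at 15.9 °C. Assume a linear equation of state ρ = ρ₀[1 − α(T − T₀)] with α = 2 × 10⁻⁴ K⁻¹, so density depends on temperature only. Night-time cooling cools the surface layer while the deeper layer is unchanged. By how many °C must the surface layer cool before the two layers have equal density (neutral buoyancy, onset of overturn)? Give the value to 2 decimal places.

0.60 °C

With temperature the only control, equal density requires T_surf′ = T_deep.
T_surf′ = 15.9 °C.
Cooling required: 16.5 − 15.9 = 0.60 °C.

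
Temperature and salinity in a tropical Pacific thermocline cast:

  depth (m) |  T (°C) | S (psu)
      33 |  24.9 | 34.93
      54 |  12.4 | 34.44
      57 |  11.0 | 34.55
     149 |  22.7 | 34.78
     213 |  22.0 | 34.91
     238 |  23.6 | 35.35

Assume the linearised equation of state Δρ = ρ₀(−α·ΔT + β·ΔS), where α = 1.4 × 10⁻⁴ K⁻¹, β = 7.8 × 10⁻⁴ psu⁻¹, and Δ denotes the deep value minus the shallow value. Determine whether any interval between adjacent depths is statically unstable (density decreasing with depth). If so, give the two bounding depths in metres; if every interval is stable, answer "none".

57–149 m

Evaluate Δρ/ρ₀ = −αΔT + βΔS across each adjacent pair:
  33–54 m: −αΔT+βΔS = −(1.4 × 10⁻⁴)(-12.5)+(7.8 × 10⁻⁴)(-0.49) = 1.4 × 10⁻³ → stable
  54–57 m: −αΔT+βΔS = −(1.4 × 10⁻⁴)(-1.4)+(7.8 × 10⁻⁴)(+0.11) = 2.8 × 10⁻⁴ → stable
  57–149 m: −αΔT+βΔS = −(1.4 × 10⁻⁴)(+11.7)+(7.8 × 10⁻⁴)(+0.23) = -1.5 × 10⁻³ → UNSTABLE
  149–213 m: −αΔT+βΔS = −(1.4 × 10⁻⁴)(-0.7)+(7.8 × 10⁻⁴)(+0.13) = 2.0 × 10⁻⁴ → stable
  213–238 m: −αΔT+βΔS = −(1.4 × 10⁻⁴)(+1.6)+(7.8 × 10⁻⁴)(+0.44) = 1.2 × 10⁻⁴ → stable
The 57–149 m interval has Δρ < 0: lighter water underlies denser water.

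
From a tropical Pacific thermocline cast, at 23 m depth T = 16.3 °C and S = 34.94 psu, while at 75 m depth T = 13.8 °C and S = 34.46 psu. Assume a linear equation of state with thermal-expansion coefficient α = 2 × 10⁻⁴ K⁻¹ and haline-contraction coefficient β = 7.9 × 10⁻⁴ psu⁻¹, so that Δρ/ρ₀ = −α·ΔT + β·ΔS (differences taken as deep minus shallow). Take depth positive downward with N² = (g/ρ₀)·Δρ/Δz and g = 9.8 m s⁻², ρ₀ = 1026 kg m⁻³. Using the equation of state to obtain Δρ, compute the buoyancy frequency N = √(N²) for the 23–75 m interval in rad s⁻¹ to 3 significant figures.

4.77 × 10⁻³ rad s⁻¹

ΔT = -2.5 K, ΔS = -0.48 psu (deep − shallow).
Δρ/ρ₀ = −αΔT + βΔS = 5.00 × 10⁻⁴ − 3.792 × 10⁻⁴ = 1.208 × 10⁻⁴, so Δρ ≈ 0.1239 kg m⁻³.
N² = (g/ρ₀)·Δρ/Δz = g·(Δρ/ρ₀)/Δz = 9.8 × 1.208 × 10⁻⁴ / 52 = 2.2766 × 10⁻⁵ s⁻².
N = √(2.2766 × 10⁻⁵) = 4.7714 × 10⁻³ rad s⁻¹ ≈ 4.77 × 10⁻³ rad s⁻¹.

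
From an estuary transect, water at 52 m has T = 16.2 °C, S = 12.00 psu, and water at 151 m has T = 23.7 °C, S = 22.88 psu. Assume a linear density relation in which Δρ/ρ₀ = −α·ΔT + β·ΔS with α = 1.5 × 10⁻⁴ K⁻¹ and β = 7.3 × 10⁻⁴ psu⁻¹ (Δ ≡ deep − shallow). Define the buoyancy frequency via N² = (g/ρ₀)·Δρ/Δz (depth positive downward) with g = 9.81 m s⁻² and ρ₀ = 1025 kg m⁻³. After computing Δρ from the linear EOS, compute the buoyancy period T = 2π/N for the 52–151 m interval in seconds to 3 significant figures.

ΔT = +7.5 K, ΔS = +10.88 psu (deep − shallow).
Δρ/ρ₀ = −αΔT + βΔS = -1.125 × 10⁻³ + 7.9424 × 10⁻³ = 6.8174 × 10⁻³, so Δρ ≈ 6.988 kg m⁻³.
N² = (g/ρ₀)·Δρ/Δz = g·(Δρ/ρ₀)/Δz = 9.81 × 6.8174 × 10⁻³ / 99 = 6.7554 × 10⁻⁴ s⁻².
N = √(6.7554 × 10⁻⁴) = 0.025991 rad s⁻¹ → T = 2π/N = 241.74 s ≈ 242 s.

242 s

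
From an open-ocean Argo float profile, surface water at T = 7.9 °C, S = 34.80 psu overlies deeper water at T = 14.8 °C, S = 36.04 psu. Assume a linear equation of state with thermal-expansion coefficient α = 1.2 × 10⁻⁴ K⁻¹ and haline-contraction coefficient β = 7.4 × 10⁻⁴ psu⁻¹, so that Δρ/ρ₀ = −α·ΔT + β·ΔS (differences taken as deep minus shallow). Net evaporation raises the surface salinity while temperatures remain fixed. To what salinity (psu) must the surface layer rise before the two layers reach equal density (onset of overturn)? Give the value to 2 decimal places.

34.92 psu

Neutral buoyancy requires −α(T_deep − T_surf) + β(S_deep − S_surf′) = 0.
S_surf′ = S_deep − (α/β)·ΔT = 36.04 − (1.2 × 10⁻⁴/7.4 × 10⁻⁴)·(+6.9) = 34.9211 psu.
Increase required: 34.9211 − 34.80 = 0.1211 psu.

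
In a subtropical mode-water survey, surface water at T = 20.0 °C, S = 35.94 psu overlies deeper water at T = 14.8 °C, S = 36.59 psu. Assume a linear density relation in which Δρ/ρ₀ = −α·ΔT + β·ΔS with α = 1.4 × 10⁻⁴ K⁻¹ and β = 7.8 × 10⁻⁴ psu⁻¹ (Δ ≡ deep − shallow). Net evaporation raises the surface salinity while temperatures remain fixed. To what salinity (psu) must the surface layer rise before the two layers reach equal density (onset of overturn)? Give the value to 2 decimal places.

37.52 psu

Neutral buoyancy requires −α(T_deep − T_surf) + β(S_deep − S_surf′) = 0.
S_surf′ = S_deep − (α/β)·ΔT = 36.59 − (1.4 × 10⁻⁴/7.8 × 10⁻⁴)·(-5.2) = 37.5233 psu.
Increase required: 37.5233 − 35.94 = 1.5833 psu.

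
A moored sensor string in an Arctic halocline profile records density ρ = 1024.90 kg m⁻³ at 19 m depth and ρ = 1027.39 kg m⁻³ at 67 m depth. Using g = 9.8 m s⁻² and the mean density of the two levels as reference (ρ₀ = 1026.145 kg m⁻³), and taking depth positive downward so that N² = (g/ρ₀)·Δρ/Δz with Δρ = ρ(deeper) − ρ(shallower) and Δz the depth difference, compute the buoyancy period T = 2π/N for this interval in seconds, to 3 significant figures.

282 s

Δρ = 1027.39 − 1024.90 = 2.49 kg m⁻³ over Δz = 67 − 19 = 48 m.
N² = (9.8/1026.145) × (2.49/48) = 4.9542 × 10⁻⁴ s⁻².
N = √(4.9542 × 10⁻⁴) = 0.022258 rad s⁻¹, so T = 2π/N = 282.29 s ≈ 282 s.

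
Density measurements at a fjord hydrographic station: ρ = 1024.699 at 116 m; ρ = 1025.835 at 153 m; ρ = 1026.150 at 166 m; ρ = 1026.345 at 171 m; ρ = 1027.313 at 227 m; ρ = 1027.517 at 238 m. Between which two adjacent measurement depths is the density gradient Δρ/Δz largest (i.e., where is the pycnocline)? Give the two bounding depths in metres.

166–171 m

Compute the density gradient over each adjacent pair:
  116–153 m: Δρ/Δz = 1.136/37 = 0.031 kg m⁻⁴
  153–166 m: Δρ/Δz = 0.315/13 = 0.024 kg m⁻⁴
  166–171 m: Δρ/Δz = 0.195/5 = 0.039 kg m⁻⁴
  171–227 m: Δρ/Δz = 0.968/56 = 0.017 kg m⁻⁴
  227–238 m: Δρ/Δz = 0.204/11 = 0.019 kg m⁻⁴
The largest gradient is in the 166–171 m interval — the pycnocline.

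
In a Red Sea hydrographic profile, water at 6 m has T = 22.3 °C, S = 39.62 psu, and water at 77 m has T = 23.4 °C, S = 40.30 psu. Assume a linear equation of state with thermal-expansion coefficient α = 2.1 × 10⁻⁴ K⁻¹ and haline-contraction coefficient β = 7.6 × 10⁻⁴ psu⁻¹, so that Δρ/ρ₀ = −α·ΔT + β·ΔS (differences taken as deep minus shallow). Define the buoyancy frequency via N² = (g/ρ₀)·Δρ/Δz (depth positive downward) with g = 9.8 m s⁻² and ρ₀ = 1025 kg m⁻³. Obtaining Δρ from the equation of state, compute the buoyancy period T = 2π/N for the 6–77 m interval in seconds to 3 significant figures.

1.00 × 10³ s

ΔT = +1.1 K, ΔS = +0.68 psu (deep − shallow).
Δρ/ρ₀ = −αΔT + βΔS = -2.31 × 10⁻⁴ + 5.168 × 10⁻⁴ = 2.858 × 10⁻⁴, so Δρ ≈ 0.2929 kg m⁻³.
N² = (g/ρ₀)·Δρ/Δz = g·(Δρ/ρ₀)/Δz = 9.8 × 2.858 × 10⁻⁴ / 71 = 3.9448 × 10⁻⁵ s⁻².
N = √(3.9448 × 10⁻⁵) = 6.2808 × 10⁻³ rad s⁻¹ → T = 2π/N = 1.0004 × 10³ s ≈ 1.00 × 10³ s.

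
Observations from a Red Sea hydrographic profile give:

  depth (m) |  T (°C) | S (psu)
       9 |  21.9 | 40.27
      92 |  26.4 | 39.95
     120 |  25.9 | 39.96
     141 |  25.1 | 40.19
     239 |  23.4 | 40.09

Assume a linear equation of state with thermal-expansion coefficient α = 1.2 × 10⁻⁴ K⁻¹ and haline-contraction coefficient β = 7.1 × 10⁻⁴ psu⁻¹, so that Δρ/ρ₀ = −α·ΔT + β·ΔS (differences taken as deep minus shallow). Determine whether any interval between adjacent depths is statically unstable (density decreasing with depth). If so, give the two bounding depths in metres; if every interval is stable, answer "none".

9–92 m

Evaluate Δρ/ρ₀ = −αΔT + βΔS across each adjacent pair:
  9–92 m: −αΔT+βΔS = −(1.2 × 10⁻⁴)(+4.5)+(7.1 × 10⁻⁴)(-0.32) = -7.7 × 10⁻⁴ → UNSTABLE
  92–120 m: −αΔT+βΔS = −(1.2 × 10⁻⁴)(-0.5)+(7.1 × 10⁻⁴)(+0.01) = 6.7 × 10⁻⁵ → stable
  120–141 m: −αΔT+βΔS = −(1.2 × 10⁻⁴)(-0.8)+(7.1 × 10⁻⁴)(+0.23) = 2.6 × 10⁻⁴ → stable
  141–239 m: −αΔT+βΔS = −(1.2 × 10⁻⁴)(-1.7)+(7.1 × 10⁻⁴)(-0.10) = 1.3 × 10⁻⁴ → stable
The 9–92 m interval has Δρ < 0: lighter water underlies denser water.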